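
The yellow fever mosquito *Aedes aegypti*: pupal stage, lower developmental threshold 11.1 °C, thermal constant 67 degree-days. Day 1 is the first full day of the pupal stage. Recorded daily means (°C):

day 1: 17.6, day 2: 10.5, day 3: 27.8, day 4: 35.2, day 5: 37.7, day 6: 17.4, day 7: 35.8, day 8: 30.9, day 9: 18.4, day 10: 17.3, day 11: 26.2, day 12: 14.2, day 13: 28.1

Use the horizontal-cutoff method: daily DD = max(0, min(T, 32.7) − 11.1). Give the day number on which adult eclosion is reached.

day 6

Daily DD above 11.1 °C (capped at 21.6): 6.5, 0.0, 16.7, 21.6, 21.6, 6.3, 21.6, 19.8, 7.3, 6.2, 15.1, 3.1, 17.0.
Cumulative: 6.5, 6.5, 23.2, 44.8, 66.4, 72.7, 94.3, 114.1, 121.4, 127.6, 142.7, 145.8, 162.8.
The total first reaches 67 DD on day 6.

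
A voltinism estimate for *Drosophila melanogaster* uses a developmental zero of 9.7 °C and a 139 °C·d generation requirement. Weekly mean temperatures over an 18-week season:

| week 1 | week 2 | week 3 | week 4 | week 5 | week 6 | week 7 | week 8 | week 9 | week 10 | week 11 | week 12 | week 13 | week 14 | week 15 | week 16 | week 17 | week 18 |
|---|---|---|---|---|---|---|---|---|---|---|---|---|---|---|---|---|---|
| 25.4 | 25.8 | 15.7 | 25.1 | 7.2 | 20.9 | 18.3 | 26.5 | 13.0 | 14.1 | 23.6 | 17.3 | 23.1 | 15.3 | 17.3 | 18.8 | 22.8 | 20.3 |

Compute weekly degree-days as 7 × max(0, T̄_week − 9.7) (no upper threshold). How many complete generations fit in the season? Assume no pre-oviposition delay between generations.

8 generations

Weekly DD (7 × max(0, T̄ − 9.7)): 109.9, 112.7, 42.0, 107.8, 0.0, 78.4, 60.2, 117.6, 23.1, 30.8, 97.3, 53.2, 93.8, 39.2, 53.2, 63.7, 91.7, 74.2.
Season total = 1248.8 DD.
Complete generations = ⌊1248.8 / 139⌋ = 8.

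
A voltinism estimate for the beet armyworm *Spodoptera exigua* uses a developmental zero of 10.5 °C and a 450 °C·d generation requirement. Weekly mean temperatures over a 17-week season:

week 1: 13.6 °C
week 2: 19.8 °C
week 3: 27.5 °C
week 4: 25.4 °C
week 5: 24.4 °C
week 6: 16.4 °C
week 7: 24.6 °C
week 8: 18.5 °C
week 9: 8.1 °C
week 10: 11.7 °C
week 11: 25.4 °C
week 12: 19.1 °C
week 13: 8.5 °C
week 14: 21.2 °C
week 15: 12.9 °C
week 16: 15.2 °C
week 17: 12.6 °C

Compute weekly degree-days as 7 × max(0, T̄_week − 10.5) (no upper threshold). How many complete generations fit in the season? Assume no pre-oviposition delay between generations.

2 generations

Weekly DD (7 × max(0, T̄ − 10.5)): 21.7, 65.1, 119.0, 104.3, 97.3, 41.3, 98.7, 56.0, 0.0, 8.4, 104.3, 60.2, 0.0, 74.9, 16.8, 32.9, 14.7.
Season total = 915.6 DD.
Complete generations = ⌊915.6 / 450⌋ = 2.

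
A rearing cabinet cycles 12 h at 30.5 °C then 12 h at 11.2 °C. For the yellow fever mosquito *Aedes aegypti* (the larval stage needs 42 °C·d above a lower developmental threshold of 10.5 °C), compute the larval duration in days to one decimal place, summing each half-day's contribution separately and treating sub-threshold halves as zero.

Day half: max(0, 30.5 − 10.5) × 0.5 = 20.0 × 0.5 = 10.00 DD.
Night half: max(0, 11.2 − 10.5) × 0.5 = 0.7 × 0.5 = 0.35 DD.
Per 24 h: 10.35 DD/day.
Duration = 42 / 10.35 = 4.058 ≈ 4.1 days.

4.1 days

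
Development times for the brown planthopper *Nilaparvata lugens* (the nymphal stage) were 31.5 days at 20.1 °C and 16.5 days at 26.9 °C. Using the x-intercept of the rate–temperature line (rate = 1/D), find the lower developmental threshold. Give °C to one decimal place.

12.6 °C

Linear rate model ⇒ the product D·(T − T_b) is constant across temperatures.
31.5·(20.1 − T_b) = 16.5·(26.9 − T_b)
T_b = (31.5·20.1 − 16.5·26.9) / (31.5 − 16.5) = 189.30 / 15.0 = 12.620 °C ≈ 12.6 °C.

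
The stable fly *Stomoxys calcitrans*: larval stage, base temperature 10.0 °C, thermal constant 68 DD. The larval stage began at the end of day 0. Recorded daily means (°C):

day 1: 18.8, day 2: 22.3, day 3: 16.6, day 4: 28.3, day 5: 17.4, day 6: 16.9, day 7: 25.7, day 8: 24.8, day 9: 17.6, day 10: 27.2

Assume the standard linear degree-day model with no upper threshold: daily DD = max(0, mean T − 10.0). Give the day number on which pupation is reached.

day 7

Daily DD above 10.0 °C: 8.8, 12.3, 6.6, 18.3, 7.4, 6.9, 15.7, 14.8, 7.6, 17.2.
Cumulative: 8.8, 21.1, 27.7, 46.0, 53.4, 60.3, 76.0, 90.8, 98.4, 115.6.
The total first reaches 68 DD on day 7.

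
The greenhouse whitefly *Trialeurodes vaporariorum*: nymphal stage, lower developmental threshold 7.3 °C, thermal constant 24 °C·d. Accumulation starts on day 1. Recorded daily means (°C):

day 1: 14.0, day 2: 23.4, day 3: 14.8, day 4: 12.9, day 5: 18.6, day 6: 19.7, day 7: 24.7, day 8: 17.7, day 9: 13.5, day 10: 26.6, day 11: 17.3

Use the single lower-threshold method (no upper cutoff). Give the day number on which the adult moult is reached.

day 3

Daily DD above 7.3 °C: 6.7, 16.1, 7.5, 5.6, 11.3, 12.4, 17.4, 10.4, 6.2, 19.3, 10.0.
Cumulative: 6.7, 22.8, 30.3, 35.9, 47.2, 59.6, 77.0, 87.4, 93.6, 112.9, 122.9.
The total first reaches 24 DD on day 3.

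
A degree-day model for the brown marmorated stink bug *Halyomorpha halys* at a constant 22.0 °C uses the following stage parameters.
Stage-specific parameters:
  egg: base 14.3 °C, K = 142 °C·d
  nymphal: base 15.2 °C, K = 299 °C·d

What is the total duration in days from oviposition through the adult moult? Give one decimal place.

62.4 days

egg: 142 / (22.0 − 14.3) = 142 / 7.7 = 18.442 d.
nymphal: 299 / (22.0 − 15.2) = 299 / 6.8 = 43.971 d.
Sum = 62.412 ≈ 62.4 days.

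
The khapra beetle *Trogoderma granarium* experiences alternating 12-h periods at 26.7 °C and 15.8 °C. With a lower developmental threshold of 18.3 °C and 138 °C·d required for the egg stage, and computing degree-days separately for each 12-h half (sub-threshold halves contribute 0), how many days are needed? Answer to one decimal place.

32.9 days

Day half: max(0, 26.7 − 18.3) × 0.5 = 8.4 × 0.5 = 4.20 DD.
Night half: max(0, 15.8 − 18.3) × 0.5 = 0.0 × 0.5 = 0.00 DD.
Per 24 h: 4.20 DD/day.
Duration = 138 / 4.20 = 32.857 ≈ 32.9 days.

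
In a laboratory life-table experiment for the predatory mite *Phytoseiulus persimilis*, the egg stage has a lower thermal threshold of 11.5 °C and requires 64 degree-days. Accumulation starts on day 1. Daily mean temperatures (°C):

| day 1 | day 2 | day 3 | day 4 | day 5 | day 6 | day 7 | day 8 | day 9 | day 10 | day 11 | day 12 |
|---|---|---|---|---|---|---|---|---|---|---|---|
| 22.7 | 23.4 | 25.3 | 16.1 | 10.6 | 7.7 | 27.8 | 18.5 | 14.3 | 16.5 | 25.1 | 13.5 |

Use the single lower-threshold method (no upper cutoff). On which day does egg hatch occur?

day 8

Daily DD above 11.5 °C: 11.2, 11.9, 13.8, 4.6, 0.0, 0.0, 16.3, 7.0, 2.8, 5.0, 13.6, 2.0.
Cumulative: 11.2, 23.1, 36.9, 41.5, 41.5, 41.5, 57.8, 64.8, 67.6, 72.6, 86.2, 88.2.
The total first reaches 64 DD on day 8.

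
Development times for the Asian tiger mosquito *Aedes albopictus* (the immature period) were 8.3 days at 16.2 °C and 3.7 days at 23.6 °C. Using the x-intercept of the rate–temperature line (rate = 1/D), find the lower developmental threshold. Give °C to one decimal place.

Under the model K = D·(T − T_b), so D₁·(T₁ − T_b) = D₂·(T₂ − T_b).
8.3·(16.2 − T_b) = 3.7·(23.6 − T_b)
T_b = (8.3·16.2 − 3.7·23.6) / (8.3 − 3.7) = 47.14 / 4.6 = 10.248 °C ≈ 10.2 °C.

10.2 °C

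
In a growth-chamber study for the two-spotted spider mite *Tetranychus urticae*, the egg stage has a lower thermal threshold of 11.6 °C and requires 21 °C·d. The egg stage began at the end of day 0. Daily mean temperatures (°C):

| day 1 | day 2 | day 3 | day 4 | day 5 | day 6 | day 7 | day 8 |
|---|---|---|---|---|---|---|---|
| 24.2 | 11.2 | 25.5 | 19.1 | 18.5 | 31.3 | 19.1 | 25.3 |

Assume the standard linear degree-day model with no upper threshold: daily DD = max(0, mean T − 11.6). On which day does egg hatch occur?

Daily DD above 11.6 °C: 12.6, 0.0, 13.9, 7.5, 6.9, 19.7, 7.5, 13.7.
Cumulative: 12.6, 12.6, 26.5, 34.0, 40.9, 60.6, 68.1, 81.8.
The total first reaches 21 DD on day 3.

day 3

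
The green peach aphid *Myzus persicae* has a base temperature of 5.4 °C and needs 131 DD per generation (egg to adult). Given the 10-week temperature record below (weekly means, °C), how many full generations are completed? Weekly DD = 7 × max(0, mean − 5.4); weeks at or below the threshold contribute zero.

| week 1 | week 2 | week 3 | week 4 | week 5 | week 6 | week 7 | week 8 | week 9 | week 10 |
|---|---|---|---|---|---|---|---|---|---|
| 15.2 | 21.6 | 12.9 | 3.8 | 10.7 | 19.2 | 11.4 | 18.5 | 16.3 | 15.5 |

4 generations

Weekly DD (7 × max(0, T̄ − 5.4)): 68.6, 113.4, 52.5, 0.0, 37.1, 96.6, 42.0, 91.7, 76.3, 70.7.
Season total = 648.9 DD.
Complete generations = ⌊648.9 / 131⌋ = 4.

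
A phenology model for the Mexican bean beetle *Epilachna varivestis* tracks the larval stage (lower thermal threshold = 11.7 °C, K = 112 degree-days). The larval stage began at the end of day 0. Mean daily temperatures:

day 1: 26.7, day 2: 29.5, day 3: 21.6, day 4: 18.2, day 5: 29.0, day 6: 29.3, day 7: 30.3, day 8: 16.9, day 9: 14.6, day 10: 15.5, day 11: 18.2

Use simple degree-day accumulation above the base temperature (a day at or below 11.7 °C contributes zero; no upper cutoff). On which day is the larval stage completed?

day 10

Daily DD above 11.7 °C: 15.0, 17.8, 9.9, 6.5, 17.3, 17.6, 18.6, 5.2, 2.9, 3.8, 6.5.
Cumulative: 15.0, 32.8, 42.7, 49.2, 66.5, 84.1, 102.7, 107.9, 110.8, 114.6, 121.1.
The total first reaches 112 DD on day 10.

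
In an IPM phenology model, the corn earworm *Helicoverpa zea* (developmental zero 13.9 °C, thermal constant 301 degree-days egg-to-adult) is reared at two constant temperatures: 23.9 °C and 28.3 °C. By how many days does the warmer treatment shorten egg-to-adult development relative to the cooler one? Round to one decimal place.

9.2 days

At 23.9 °C: 301 / (23.9 − 13.9) = 301 / 10.0 = 30.100 d.
At 28.3 °C: 301 / (28.3 − 13.9) = 301 / 14.4 = 20.903 d.
Difference = |30.100 − 20.903| = 9.197 ≈ 9.2 days.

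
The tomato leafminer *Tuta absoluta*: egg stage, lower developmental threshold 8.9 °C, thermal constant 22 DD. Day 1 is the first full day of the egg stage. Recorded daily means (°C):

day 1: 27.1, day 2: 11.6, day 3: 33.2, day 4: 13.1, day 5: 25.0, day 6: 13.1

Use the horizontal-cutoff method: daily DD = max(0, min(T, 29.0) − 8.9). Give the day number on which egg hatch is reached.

Daily DD above 8.9 °C (capped at 20.1): 18.2, 2.7, 20.1, 4.2, 16.1, 4.2.
Cumulative: 18.2, 20.9, 41.0, 45.2, 61.3, 65.5.
The total first reaches 22 DD on day 3.

day 3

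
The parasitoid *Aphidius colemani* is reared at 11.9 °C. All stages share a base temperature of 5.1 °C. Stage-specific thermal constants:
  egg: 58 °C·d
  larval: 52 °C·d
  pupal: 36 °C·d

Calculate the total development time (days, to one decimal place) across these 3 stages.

21.5 days

Daily accumulation at 11.9 °C = 11.9 − 5.1 = 6.8 DD/day.
Total K = 58 + 52 + 36 = 146 DD.
Total duration = 146 / 6.8 = 21.471 ≈ 21.5 days.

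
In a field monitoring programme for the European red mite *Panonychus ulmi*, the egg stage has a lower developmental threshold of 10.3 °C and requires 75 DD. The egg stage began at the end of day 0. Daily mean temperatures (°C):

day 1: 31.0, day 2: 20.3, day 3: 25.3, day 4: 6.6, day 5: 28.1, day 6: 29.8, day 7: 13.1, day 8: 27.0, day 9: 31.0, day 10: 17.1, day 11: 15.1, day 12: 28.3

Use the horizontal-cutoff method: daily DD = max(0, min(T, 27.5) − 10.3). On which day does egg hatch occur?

day 6

Daily DD above 10.3 °C (capped at 17.2): 17.2, 10.0, 15.0, 0.0, 17.2, 17.2, 2.8, 16.7, 17.2, 6.8, 4.8, 17.2.
Cumulative: 17.2, 27.2, 42.2, 42.2, 59.4, 76.6, 79.4, 96.1, 113.3, 120.1, 124.9, 142.1.
The total first reaches 75 DD on day 6.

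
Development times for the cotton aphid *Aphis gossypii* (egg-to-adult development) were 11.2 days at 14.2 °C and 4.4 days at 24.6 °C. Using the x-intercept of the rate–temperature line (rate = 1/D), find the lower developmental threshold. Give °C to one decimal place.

Linear rate model ⇒ the product D·(T − T_b) is constant across temperatures.
11.2·(14.2 − T_b) = 4.4·(24.6 − T_b)
T_b = (11.2·14.2 − 4.4·24.6) / (11.2 − 4.4) = 50.80 / 6.8 = 7.471 °C ≈ 7.5 °C.

7.5 °C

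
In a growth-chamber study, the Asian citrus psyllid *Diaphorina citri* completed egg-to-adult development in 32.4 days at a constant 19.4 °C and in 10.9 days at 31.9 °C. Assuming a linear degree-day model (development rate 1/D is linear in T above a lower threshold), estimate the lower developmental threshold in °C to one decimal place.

Linear rate model ⇒ the product D·(T − T_b) is constant across temperatures.
32.4·(19.4 − T_b) = 10.9·(31.9 − T_b)
T_b = (32.4·19.4 − 10.9·31.9) / (32.4 − 10.9) = 280.85 / 21.5 = 13.063 °C ≈ 13.1 °C.

13.1 °C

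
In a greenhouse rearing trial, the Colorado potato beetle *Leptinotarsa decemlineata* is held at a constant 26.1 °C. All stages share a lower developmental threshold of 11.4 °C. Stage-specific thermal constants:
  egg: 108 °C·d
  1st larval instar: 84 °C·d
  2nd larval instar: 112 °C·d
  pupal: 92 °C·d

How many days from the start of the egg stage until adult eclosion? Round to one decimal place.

Daily accumulation at 26.1 °C = 26.1 − 11.4 = 14.7 DD/day.
Total K = 108 + 84 + 112 + 92 = 396 DD.
Total duration = 396 / 14.7 = 26.939 ≈ 26.9 days.

26.9 days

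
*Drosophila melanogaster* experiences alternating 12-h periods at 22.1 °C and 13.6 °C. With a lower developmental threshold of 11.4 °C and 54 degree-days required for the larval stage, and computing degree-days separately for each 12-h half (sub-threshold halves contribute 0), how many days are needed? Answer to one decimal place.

Day half: max(0, 22.1 − 11.4) × 0.5 = 10.7 × 0.5 = 5.35 DD.
Night half: max(0, 13.6 − 11.4) × 0.5 = 2.2 × 0.5 = 1.10 DD.
Per 24 h: 6.45 DD/day.
Duration = 54 / 6.45 = 8.372 ≈ 8.4 days.

8.4 days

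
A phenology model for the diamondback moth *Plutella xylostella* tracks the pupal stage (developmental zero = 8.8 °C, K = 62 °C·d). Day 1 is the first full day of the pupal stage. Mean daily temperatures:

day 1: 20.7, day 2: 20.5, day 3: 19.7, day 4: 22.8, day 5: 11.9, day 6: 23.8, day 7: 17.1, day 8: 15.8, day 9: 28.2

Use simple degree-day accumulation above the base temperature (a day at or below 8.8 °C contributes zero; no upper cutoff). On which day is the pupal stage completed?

day 6

Daily DD above 8.8 °C: 11.9, 11.7, 10.9, 14.0, 3.1, 15.0, 8.3, 7.0, 19.4.
Cumulative: 11.9, 23.6, 34.5, 48.5, 51.6, 66.6, 74.9, 81.9, 101.3.
The total first reaches 62 DD on day 6.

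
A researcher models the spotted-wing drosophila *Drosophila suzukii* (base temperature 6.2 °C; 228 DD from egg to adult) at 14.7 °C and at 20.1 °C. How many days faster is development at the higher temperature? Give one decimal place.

10.4 days

At 14.7 °C: 228 / (14.7 − 6.2) = 228 / 8.5 = 26.824 d.
At 20.1 °C: 228 / (20.1 − 6.2) = 228 / 13.9 = 16.403 d.
Difference = |26.824 − 16.403| = 10.421 ≈ 10.4 days.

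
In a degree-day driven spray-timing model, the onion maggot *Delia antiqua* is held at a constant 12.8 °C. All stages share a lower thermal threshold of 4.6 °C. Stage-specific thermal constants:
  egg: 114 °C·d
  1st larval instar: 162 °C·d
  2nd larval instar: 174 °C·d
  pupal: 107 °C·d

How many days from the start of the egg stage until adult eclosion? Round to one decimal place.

Daily accumulation at 12.8 °C = 12.8 − 4.6 = 8.2 DD/day.
Total K = 114 + 162 + 174 + 107 = 557 DD.
Total duration = 557 / 8.2 = 67.927 ≈ 67.9 days.

67.9 days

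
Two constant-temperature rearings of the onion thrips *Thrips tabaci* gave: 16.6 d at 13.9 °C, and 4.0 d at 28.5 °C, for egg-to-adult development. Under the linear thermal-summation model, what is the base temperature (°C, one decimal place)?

9.3 °C

Equal thermal constants: D₁(T₁ − T_b) = D₂(T₂ − T_b).
16.6·(13.9 − T_b) = 4.0·(28.5 − T_b)
T_b = (16.6·13.9 − 4.0·28.5) / (16.6 − 4.0) = 116.74 / 12.6 = 9.265 °C ≈ 9.3 °C.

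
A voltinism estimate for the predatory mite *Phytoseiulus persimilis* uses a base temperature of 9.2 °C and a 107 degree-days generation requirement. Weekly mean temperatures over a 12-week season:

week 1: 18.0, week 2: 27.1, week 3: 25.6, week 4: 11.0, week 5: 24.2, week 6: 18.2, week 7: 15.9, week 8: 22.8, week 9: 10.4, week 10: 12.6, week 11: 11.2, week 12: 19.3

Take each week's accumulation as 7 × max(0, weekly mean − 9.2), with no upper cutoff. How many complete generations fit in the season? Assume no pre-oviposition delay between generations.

6 generations

Weekly DD (7 × max(0, T̄ − 9.2)): 61.6, 125.3, 114.8, 12.6, 105.0, 63.0, 46.9, 95.2, 8.4, 23.8, 14.0, 70.7.
Season total = 741.3 DD.
Complete generations = ⌊741.3 / 107⌋ = 6.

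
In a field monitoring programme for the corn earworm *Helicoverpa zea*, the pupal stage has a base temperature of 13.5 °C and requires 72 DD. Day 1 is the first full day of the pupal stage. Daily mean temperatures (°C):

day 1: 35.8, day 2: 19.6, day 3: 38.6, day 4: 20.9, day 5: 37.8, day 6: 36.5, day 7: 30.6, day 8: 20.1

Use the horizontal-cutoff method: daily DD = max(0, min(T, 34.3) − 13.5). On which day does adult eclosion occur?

day 5

Daily DD above 13.5 °C (capped at 20.8): 20.8, 6.1, 20.8, 7.4, 20.8, 20.8, 17.1, 6.6.
Cumulative: 20.8, 26.9, 47.7, 55.1, 75.9, 96.7, 113.8, 120.4.
The total first reaches 72 DD on day 5.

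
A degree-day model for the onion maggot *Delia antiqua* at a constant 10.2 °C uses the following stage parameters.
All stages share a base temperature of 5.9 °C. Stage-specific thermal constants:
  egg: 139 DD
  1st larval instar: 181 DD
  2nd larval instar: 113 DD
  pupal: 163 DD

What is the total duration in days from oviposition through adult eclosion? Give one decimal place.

Daily accumulation at 10.2 °C = 10.2 − 5.9 = 4.3 DD/day.
Total K = 139 + 181 + 113 + 163 = 596 DD.
Total duration = 596 / 4.3 = 138.605 ≈ 138.6 days.

138.6 days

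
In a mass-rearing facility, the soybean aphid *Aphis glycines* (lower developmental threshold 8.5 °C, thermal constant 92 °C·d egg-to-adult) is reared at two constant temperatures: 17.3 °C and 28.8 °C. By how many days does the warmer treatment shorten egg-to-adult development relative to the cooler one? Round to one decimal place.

At 17.3 °C: 92 / (17.3 − 8.5) = 92 / 8.8 = 10.455 d.
At 28.8 °C: 92 / (28.8 − 8.5) = 92 / 20.3 = 4.532 d.
Difference = |10.455 − 4.532| = 5.923 ≈ 5.9 days.

5.9 days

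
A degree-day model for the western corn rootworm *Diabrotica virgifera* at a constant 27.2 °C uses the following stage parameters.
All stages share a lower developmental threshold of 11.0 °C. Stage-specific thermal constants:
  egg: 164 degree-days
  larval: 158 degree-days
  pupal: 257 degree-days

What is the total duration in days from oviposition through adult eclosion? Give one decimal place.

35.7 days

Daily accumulation at 27.2 °C = 27.2 − 11.0 = 16.2 DD/day.
Total K = 164 + 158 + 257 = 579 DD.
Total duration = 579 / 16.2 = 35.741 ≈ 35.7 days.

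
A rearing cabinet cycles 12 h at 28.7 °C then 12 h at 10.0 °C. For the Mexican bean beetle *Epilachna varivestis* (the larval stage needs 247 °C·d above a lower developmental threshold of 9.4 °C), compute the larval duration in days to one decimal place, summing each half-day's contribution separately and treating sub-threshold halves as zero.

24.8 days

Day half: max(0, 28.7 − 9.4) × 0.5 = 19.3 × 0.5 = 9.65 DD.
Night half: max(0, 10.0 − 9.4) × 0.5 = 0.6 × 0.5 = 0.30 DD.
Per 24 h: 9.95 DD/day.
Duration = 247 / 9.95 = 24.824 ≈ 24.8 days.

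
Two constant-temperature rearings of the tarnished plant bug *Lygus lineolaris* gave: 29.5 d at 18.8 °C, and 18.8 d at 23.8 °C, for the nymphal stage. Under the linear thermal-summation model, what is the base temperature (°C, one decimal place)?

Under the model K = D·(T − T_b), so D₁·(T₁ − T_b) = D₂·(T₂ − T_b).
29.5·(18.8 − T_b) = 18.8·(23.8 − T_b)
T_b = (29.5·18.8 − 18.8·23.8) / (29.5 − 18.8) = 107.16 / 10.7 = 10.015 °C ≈ 10.0 °C.

10.0 °C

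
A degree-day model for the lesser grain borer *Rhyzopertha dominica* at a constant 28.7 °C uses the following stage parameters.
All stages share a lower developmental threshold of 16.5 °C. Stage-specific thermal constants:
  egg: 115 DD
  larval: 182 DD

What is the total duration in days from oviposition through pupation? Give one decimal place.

Daily accumulation at 28.7 °C = 28.7 − 16.5 = 12.2 DD/day.
Total K = 115 + 182 = 297 DD.
Total duration = 297 / 12.2 = 24.344 ≈ 24.3 days.

24.3 days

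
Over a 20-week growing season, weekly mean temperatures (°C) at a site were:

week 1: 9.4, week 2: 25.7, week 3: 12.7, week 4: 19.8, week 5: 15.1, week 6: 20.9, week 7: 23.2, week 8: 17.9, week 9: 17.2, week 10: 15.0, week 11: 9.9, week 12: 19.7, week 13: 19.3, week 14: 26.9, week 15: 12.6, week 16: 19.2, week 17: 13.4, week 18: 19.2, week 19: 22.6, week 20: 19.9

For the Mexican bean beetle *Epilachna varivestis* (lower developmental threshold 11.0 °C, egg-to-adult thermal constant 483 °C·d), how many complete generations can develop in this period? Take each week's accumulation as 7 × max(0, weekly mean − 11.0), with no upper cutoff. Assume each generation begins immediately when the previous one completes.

Weekly DD (7 × max(0, T̄ − 11.0)): 0.0, 102.9, 11.9, 61.6, 28.7, 69.3, 85.4, 48.3, 43.4, 28.0, 0.0, 60.9, 58.1, 111.3, 11.2, 57.4, 16.8, 57.4, 81.2, 62.3.
Season total = 996.1 DD.
Complete generations = ⌊996.1 / 483⌋ = 2.

2 generations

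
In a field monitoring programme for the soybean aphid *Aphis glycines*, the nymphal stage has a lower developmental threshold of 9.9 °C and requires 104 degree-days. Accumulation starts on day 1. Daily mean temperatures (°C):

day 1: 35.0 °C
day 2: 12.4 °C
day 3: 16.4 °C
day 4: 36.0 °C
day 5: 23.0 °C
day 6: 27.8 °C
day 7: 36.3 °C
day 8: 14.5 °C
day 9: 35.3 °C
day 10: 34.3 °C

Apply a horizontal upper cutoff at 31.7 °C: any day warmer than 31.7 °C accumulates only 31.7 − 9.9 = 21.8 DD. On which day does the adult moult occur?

day 7

Daily DD above 9.9 °C (capped at 21.8): 21.8, 2.5, 6.5, 21.8, 13.1, 17.9, 21.8, 4.6, 21.8, 21.8.
Cumulative: 21.8, 24.3, 30.8, 52.6, 65.7, 83.6, 105.4, 110.0, 131.8, 153.6.
The total first reaches 104 DD on day 7.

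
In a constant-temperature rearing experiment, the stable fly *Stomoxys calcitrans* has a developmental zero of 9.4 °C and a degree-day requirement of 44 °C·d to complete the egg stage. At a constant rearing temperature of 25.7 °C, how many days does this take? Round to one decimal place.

Daily accumulation = 25.7 − 9.4 = 16.3 DD/day.
Duration = 44 / 16.3 = 2.699 ≈ 2.7 days.

2.7 days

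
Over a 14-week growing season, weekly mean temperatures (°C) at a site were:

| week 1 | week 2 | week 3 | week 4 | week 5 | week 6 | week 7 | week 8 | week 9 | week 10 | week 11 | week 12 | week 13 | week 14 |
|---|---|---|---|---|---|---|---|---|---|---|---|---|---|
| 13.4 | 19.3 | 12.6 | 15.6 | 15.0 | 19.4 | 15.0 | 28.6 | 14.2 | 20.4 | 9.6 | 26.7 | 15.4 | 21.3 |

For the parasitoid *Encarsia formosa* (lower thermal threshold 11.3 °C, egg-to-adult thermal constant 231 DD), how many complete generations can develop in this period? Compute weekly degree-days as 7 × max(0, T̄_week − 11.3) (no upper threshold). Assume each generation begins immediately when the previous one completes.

Weekly DD (7 × max(0, T̄ − 11.3)): 14.7, 56.0, 9.1, 30.1, 25.9, 56.7, 25.9, 121.1, 20.3, 63.7, 0.0, 107.8, 28.7, 70.0.
Season total = 630.0 DD.
Complete generations = ⌊630.0 / 231⌋ = 2.

2 generations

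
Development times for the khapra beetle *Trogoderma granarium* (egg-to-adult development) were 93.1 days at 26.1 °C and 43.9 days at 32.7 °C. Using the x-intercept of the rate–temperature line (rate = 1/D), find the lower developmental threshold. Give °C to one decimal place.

Equal thermal constants: D₁(T₁ − T_b) = D₂(T₂ − T_b).
93.1·(26.1 − T_b) = 43.9·(32.7 − T_b)
T_b = (93.1·26.1 − 43.9·32.7) / (93.1 − 43.9) = 994.38 / 49.2 = 20.211 °C ≈ 20.2 °C.

20.2 °C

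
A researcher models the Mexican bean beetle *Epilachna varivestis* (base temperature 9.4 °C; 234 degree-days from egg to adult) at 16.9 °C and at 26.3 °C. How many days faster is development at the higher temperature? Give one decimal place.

At 16.9 °C: 234 / (16.9 − 9.4) = 234 / 7.5 = 31.200 d.
At 26.3 °C: 234 / (26.3 − 9.4) = 234 / 16.9 = 13.846 d.
Difference = |31.200 − 13.846| = 17.354 ≈ 17.4 days.

17.4 days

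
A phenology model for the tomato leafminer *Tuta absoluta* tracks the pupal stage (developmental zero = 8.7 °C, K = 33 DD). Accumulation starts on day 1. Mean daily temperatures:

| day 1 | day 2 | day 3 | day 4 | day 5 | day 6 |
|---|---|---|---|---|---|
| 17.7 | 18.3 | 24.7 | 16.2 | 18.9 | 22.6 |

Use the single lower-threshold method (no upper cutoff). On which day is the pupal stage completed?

Daily DD above 8.7 °C: 9.0, 9.6, 16.0, 7.5, 10.2, 13.9.
Cumulative: 9.0, 18.6, 34.6, 42.1, 52.3, 66.2.
The total first reaches 33 DD on day 3.

day 3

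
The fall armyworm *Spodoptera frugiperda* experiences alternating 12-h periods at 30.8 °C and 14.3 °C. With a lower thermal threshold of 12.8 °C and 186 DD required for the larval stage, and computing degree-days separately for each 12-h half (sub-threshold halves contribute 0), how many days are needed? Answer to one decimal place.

Day half: max(0, 30.8 − 12.8) × 0.5 = 18.0 × 0.5 = 9.00 DD.
Night half: max(0, 14.3 − 12.8) × 0.5 = 1.5 × 0.5 = 0.75 DD.
Per 24 h: 9.75 DD/day.
Duration = 186 / 9.75 = 19.077 ≈ 19.1 days.

19.1 days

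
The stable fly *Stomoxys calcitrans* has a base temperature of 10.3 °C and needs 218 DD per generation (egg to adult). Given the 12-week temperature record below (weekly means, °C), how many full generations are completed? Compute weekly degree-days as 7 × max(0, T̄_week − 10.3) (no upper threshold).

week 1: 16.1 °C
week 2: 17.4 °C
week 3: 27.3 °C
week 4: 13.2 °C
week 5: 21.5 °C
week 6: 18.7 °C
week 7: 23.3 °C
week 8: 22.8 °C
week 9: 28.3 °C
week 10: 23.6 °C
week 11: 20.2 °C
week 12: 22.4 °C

Weekly DD (7 × max(0, T̄ − 10.3)): 40.6, 49.7, 119.0, 20.3, 78.4, 58.8, 91.0, 87.5, 126.0, 93.1, 69.3, 84.7.
Season total = 918.4 DD.
Complete generations = ⌊918.4 / 218⌋ = 4.

4 generations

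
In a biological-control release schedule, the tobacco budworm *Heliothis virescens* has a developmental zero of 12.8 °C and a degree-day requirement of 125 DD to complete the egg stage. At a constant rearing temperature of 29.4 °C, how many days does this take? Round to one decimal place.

Daily accumulation = 29.4 − 12.8 = 16.6 DD/day.
Duration = 125 / 16.6 = 7.530 ≈ 7.5 days.

7.5 days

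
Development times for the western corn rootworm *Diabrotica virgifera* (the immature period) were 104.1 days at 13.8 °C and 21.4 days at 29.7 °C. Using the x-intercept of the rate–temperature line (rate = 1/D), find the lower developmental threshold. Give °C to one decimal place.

Linear rate model ⇒ the product D·(T − T_b) is constant across temperatures.
104.1·(13.8 − T_b) = 21.4·(29.7 − T_b)
T_b = (104.1·13.8 − 21.4·29.7) / (104.1 − 21.4) = 801.00 / 82.7 = 9.686 °C ≈ 9.7 °C.

9.7 °C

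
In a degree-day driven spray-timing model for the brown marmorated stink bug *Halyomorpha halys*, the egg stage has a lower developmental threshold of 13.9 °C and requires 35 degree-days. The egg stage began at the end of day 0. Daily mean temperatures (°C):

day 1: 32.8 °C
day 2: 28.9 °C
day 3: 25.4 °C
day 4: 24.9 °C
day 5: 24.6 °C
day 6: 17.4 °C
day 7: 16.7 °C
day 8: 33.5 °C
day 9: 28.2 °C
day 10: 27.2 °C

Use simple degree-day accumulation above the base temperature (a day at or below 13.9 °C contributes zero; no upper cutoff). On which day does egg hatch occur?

day 3

Daily DD above 13.9 °C: 18.9, 15.0, 11.5, 11.0, 10.7, 3.5, 2.8, 19.6, 14.3, 13.3.
Cumulative: 18.9, 33.9, 45.4, 56.4, 67.1, 70.6, 73.4, 93.0, 107.3, 120.6.
The total first reaches 35 DD on day 3.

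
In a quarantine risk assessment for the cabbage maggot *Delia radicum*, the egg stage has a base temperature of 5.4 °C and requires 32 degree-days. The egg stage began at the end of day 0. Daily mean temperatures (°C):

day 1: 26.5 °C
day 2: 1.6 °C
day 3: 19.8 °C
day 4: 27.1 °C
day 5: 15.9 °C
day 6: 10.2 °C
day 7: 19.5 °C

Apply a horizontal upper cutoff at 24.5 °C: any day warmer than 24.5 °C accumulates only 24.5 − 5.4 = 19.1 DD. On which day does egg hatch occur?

day 3

Daily DD above 5.4 °C (capped at 19.1): 19.1, 0.0, 14.4, 19.1, 10.5, 4.8, 14.1.
Cumulative: 19.1, 19.1, 33.5, 52.6, 63.1, 67.9, 82.0.
The total first reaches 32 DD on day 3.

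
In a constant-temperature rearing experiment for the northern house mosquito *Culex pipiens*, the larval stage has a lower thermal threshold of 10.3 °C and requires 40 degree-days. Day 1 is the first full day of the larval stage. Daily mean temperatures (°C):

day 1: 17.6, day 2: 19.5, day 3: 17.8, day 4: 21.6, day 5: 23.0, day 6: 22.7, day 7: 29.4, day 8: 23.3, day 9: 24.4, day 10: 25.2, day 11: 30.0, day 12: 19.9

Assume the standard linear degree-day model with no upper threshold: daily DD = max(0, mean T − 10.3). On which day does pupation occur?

day 5

Daily DD above 10.3 °C: 7.3, 9.2, 7.5, 11.3, 12.7, 12.4, 19.1, 13.0, 14.1, 14.9, 19.7, 9.6.
Cumulative: 7.3, 16.5, 24.0, 35.3, 48.0, 60.4, 79.5, 92.5, 106.6, 121.5, 141.2, 150.8.
The total first reaches 40 DD on day 5.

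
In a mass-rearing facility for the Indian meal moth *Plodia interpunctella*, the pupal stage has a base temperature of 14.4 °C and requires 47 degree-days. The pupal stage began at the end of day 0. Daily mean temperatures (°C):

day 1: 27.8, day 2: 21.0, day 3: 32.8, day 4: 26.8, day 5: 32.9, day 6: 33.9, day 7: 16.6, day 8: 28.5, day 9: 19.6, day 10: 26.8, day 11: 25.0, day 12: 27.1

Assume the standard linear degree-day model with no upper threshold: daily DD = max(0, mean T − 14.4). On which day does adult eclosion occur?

day 4

Daily DD above 14.4 °C: 13.4, 6.6, 18.4, 12.4, 18.5, 19.5, 2.2, 14.1, 5.2, 12.4, 10.6, 12.7.
Cumulative: 13.4, 20.0, 38.4, 50.8, 69.3, 88.8, 91.0, 105.1, 110.3, 122.7, 133.3, 146.0.
The total first reaches 47 DD on day 4.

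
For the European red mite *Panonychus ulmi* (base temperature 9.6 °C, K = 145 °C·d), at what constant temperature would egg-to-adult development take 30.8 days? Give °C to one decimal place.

14.3 °C

Required daily accumulation = 145 / 30.8 = 4.708 DD/day.
T = T_base + 4.708 = 9.6 + 4.708 = 14.308 ≈ 14.3 °C.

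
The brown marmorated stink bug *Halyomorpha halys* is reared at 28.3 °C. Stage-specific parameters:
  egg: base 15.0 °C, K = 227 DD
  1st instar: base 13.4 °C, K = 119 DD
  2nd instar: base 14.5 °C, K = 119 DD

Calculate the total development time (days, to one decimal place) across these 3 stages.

egg: 227 / (28.3 − 15.0) = 227 / 13.3 = 17.068 d.
1st instar: 119 / (28.3 − 13.4) = 119 / 14.9 = 7.987 d.
2nd instar: 119 / (28.3 − 14.5) = 119 / 13.8 = 8.623 d.
Sum = 33.677 ≈ 33.7 days.

33.7 days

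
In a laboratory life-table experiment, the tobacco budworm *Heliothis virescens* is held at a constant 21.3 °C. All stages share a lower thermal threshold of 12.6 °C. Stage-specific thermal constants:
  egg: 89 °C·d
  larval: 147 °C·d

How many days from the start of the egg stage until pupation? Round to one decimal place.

Daily accumulation at 21.3 °C = 21.3 − 12.6 = 8.7 DD/day.
Total K = 89 + 147 = 236 DD.
Total duration = 236 / 8.7 = 27.126 ≈ 27.1 days.

27.1 days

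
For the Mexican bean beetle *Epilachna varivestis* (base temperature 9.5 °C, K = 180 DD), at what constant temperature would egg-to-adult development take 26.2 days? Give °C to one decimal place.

16.4 °C

Required daily accumulation = 180 / 26.2 = 6.870 DD/day.
T = T_base + 6.870 = 9.5 + 6.870 = 16.370 ≈ 16.4 °C.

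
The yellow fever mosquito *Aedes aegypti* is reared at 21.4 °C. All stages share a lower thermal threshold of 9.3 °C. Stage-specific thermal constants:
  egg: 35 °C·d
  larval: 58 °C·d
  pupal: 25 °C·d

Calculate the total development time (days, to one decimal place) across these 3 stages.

Daily accumulation at 21.4 °C = 21.4 − 9.3 = 12.1 DD/day.
Total K = 35 + 58 + 25 = 118 DD.
Total duration = 118 / 12.1 = 9.752 ≈ 9.8 days.

9.8 days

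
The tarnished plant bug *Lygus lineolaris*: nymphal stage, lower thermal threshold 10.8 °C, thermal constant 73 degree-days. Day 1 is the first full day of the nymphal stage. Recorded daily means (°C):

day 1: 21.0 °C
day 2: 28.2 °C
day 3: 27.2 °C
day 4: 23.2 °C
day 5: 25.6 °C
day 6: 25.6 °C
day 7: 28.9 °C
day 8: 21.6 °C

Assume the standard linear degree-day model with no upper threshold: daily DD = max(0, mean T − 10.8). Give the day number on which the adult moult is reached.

day 6

Daily DD above 10.8 °C: 10.2, 17.4, 16.4, 12.4, 14.8, 14.8, 18.1, 10.8.
Cumulative: 10.2, 27.6, 44.0, 56.4, 71.2, 86.0, 104.1, 114.9.
The total first reaches 73 DD on day 6.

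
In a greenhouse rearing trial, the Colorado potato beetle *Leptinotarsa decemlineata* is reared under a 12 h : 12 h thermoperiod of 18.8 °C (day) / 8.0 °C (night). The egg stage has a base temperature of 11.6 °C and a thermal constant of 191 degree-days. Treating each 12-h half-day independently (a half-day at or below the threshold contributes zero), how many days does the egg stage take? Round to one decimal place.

Day half: max(0, 18.8 − 11.6) × 0.5 = 7.2 × 0.5 = 3.60 DD.
Night half: max(0, 8.0 − 11.6) × 0.5 = 0.0 × 0.5 = 0.00 DD.
Per 24 h: 3.60 DD/day.
Duration = 191 / 3.60 = 53.056 ≈ 53.1 days.

53.1 days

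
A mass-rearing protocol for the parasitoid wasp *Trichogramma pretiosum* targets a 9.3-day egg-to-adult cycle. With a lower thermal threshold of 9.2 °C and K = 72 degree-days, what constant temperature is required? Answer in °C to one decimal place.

16.9 °C

Required daily accumulation = 72 / 9.3 = 7.742 DD/day.
T = T_base + 7.742 = 9.2 + 7.742 = 16.942 ≈ 16.9 °C.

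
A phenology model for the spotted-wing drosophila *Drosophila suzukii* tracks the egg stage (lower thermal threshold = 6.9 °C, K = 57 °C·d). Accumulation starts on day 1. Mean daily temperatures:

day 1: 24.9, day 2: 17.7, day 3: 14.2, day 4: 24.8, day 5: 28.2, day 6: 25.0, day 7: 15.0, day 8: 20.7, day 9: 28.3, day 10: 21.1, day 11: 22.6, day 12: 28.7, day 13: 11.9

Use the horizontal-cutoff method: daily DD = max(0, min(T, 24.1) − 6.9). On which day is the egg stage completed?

Daily DD above 6.9 °C (capped at 17.2): 17.2, 10.8, 7.3, 17.2, 17.2, 17.2, 8.1, 13.8, 17.2, 14.2, 15.7, 17.2, 5.0.
Cumulative: 17.2, 28.0, 35.3, 52.5, 69.7, 86.9, 95.0, 108.8, 126.0, 140.2, 155.9, 173.1, 178.1.
The total first reaches 57 DD on day 5.

day 5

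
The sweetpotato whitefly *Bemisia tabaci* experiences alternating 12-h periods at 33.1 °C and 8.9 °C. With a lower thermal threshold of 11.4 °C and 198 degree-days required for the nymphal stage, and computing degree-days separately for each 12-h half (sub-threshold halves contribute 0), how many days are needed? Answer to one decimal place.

Day half: max(0, 33.1 − 11.4) × 0.5 = 21.7 × 0.5 = 10.85 DD.
Night half: max(0, 8.9 − 11.4) × 0.5 = 0.0 × 0.5 = 0.00 DD.
Per 24 h: 10.85 DD/day.
Duration = 198 / 10.85 = 18.249 ≈ 18.2 days.

18.2 days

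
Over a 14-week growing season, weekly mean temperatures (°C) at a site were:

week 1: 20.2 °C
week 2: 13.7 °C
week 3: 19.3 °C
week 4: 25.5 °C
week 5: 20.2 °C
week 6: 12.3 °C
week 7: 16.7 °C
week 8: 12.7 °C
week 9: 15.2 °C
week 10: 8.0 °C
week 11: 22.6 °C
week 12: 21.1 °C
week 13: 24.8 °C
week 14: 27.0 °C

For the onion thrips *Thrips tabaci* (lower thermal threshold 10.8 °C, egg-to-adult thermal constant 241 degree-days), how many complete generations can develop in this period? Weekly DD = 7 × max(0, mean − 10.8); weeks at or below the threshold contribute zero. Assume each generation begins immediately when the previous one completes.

3 generations

Weekly DD (7 × max(0, T̄ − 10.8)): 65.8, 20.3, 59.5, 102.9, 65.8, 10.5, 41.3, 13.3, 30.8, 0.0, 82.6, 72.1, 98.0, 113.4.
Season total = 776.3 DD.
Complete generations = ⌊776.3 / 241⌋ = 3.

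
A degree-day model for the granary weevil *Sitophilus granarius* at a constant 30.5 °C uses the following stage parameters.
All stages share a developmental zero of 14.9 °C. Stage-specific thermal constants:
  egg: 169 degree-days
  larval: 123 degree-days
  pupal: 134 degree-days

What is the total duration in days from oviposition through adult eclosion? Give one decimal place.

Daily accumulation at 30.5 °C = 30.5 − 14.9 = 15.6 DD/day.
Total K = 169 + 123 + 134 = 426 DD.
Total duration = 426 / 15.6 = 27.308 ≈ 27.3 days.

27.3 days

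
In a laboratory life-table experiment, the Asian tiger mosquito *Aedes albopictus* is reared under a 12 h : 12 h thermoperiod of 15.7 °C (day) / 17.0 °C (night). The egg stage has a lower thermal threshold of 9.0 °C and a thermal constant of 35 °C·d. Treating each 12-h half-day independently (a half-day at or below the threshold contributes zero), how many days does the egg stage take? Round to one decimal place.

4.8 days

Day half: max(0, 15.7 − 9.0) × 0.5 = 6.7 × 0.5 = 3.35 DD.
Night half: max(0, 17.0 − 9.0) × 0.5 = 8.0 × 0.5 = 4.00 DD.
Per 24 h: 7.35 DD/day.
Duration = 35 / 7.35 = 4.762 ≈ 4.8 days.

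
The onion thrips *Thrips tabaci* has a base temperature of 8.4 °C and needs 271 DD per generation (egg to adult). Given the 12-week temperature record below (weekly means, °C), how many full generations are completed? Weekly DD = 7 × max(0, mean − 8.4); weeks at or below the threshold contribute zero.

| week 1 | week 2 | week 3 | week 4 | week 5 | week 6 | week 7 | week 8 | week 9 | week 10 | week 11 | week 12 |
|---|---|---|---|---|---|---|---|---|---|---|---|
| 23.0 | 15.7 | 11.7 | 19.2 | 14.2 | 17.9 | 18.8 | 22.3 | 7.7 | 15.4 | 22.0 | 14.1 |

2 generations

Weekly DD (7 × max(0, T̄ − 8.4)): 102.2, 51.1, 23.1, 75.6, 40.6, 66.5, 72.8, 97.3, 0.0, 49.0, 95.2, 39.9.
Season total = 713.3 DD.
Complete generations = ⌊713.3 / 271⌋ = 2.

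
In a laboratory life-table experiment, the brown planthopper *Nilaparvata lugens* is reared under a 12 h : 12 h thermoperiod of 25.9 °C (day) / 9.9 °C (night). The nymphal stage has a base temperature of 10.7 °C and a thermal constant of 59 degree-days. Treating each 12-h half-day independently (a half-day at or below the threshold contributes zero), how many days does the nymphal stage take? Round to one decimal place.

7.8 days

Day half: max(0, 25.9 − 10.7) × 0.5 = 15.2 × 0.5 = 7.60 DD.
Night half: max(0, 9.9 − 10.7) × 0.5 = 0.0 × 0.5 = 0.00 DD.
Per 24 h: 7.60 DD/day.
Duration = 59 / 7.60 = 7.763 ≈ 7.8 days.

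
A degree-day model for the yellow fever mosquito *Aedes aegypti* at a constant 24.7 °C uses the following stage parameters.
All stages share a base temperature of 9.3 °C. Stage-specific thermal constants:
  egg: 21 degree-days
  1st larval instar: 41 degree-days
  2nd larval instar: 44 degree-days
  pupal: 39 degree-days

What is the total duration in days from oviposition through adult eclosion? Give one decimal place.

Daily accumulation at 24.7 °C = 24.7 − 9.3 = 15.4 DD/day.
Total K = 21 + 41 + 44 + 39 = 145 DD.
Total duration = 145 / 15.4 = 9.416 ≈ 9.4 days.

9.4 days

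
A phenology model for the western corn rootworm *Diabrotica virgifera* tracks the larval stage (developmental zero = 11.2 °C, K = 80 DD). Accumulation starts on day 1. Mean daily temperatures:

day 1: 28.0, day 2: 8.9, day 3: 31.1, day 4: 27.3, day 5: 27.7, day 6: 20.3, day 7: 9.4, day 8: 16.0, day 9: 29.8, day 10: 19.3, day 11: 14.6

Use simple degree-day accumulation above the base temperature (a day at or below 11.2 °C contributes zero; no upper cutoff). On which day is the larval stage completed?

day 8

Daily DD above 11.2 °C: 16.8, 0.0, 19.9, 16.1, 16.5, 9.1, 0.0, 4.8, 18.6, 8.1, 3.4.
Cumulative: 16.8, 16.8, 36.7, 52.8, 69.3, 78.4, 78.4, 83.2, 101.8, 109.9, 113.3.
The total first reaches 80 DD on day 8.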